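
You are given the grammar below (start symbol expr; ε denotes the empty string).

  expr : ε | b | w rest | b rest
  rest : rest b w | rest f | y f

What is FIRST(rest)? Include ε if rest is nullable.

{ y }

From rest : rest b w: add FIRST(rest) = { y }.
From rest : rest f: add FIRST(rest) = { y }.
rest : y f contributes {y}.
Union: FIRST(rest) = { y }.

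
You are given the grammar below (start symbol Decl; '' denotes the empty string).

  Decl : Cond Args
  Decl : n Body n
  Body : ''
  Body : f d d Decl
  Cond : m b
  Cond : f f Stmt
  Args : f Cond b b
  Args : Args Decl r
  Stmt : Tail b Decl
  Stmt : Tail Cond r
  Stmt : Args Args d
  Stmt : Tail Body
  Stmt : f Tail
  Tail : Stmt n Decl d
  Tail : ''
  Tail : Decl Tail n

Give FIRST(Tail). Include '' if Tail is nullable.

{ b, f, m, n, '' }

From Tail : Stmt n Decl d: Stmt nullable, take FIRST(Stmt) ∪ {n} = { b, f, m, n }.
Tail : '' contributes ''.
From Tail : Decl Tail n: add FIRST(Decl) = { f, m, n }.
Union: FIRST(Tail) = { b, f, m, n, '' }.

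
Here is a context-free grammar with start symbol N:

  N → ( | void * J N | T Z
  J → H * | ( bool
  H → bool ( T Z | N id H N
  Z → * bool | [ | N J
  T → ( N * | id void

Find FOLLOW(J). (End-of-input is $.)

{ $, (, *, bool, id, void }

In N → void * J N: add FIRST(N) = { (, id, void }.
In Z → N J: J is at the end, add FOLLOW(Z) = { $, (, *, bool, id, void }.
Union: FOLLOW(J) = { $, (, *, bool, id, void }.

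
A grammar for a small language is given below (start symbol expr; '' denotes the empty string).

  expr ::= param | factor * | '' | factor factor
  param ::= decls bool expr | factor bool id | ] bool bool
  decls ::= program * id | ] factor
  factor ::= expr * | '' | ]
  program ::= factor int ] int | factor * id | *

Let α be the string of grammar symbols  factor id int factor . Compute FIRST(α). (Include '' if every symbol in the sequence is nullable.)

Add FIRST(factor)\{''} = { *, ], bool, int }; factor is nullable, continue.
id is a terminal; add {id} and stop.

{ *, ], bool, id, int }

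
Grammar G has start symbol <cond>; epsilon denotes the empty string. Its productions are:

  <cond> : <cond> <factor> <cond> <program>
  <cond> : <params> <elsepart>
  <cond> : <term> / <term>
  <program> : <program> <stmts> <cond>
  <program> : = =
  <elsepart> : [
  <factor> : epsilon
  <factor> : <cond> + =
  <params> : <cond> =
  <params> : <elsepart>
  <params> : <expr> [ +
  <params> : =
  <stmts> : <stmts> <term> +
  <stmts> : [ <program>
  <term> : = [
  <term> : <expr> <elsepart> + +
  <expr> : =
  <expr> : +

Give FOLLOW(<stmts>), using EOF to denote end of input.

In <program> : <program> <stmts> <cond>: add FIRST(<cond>) = { +, =, [ }.
In <stmts> : <stmts> <term> +: add FIRST(<term> +) = { +, = }.
Union: FOLLOW(<stmts>) = { +, =, [ }.

{ +, =, [ }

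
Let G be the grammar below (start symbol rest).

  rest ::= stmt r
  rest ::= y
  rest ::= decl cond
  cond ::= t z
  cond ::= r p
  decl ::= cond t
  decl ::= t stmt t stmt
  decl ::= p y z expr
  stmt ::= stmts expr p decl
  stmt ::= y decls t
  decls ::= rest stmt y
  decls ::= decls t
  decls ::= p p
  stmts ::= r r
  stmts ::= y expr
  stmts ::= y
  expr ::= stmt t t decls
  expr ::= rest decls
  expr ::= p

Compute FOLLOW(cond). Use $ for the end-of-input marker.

{ $, p, r, t, y }

In rest ::= decl cond: cond is at the end, add FOLLOW(rest) = { $, p, r, t, y }.
In decl ::= cond t: add FIRST(t) = { t }.
Union: FOLLOW(cond) = { $, p, r, t, y }.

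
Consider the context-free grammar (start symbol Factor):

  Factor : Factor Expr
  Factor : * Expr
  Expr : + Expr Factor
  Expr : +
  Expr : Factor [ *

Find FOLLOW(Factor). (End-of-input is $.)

{ $, *, +, [ }

Factor is the start symbol, so $ ∈ FOLLOW(Factor).
In Factor : Factor Expr: add FIRST(Expr) = { *, + }.
In Expr : + Expr Factor: Factor is at the end, add FOLLOW(Expr) = { $, *, +, [ }.
In Expr : Factor [ *: add FIRST([ *) = { [ }.
Union: FOLLOW(Factor) = { $, *, +, [ }.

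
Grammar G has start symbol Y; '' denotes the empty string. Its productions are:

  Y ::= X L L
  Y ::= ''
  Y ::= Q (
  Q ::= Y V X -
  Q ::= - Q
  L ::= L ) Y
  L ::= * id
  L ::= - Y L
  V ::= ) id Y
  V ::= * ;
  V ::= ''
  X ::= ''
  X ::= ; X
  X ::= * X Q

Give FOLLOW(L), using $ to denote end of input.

{ $, ), *, -, ; }

In Y ::= X L L: add FIRST(L) = { *, - }.
In Y ::= X L L: L is at the end, add FOLLOW(Y) = { $, ), *, -, ; }.
In L ::= L ) Y: add FIRST() Y) = { ) }.
In L ::= - Y L: L is at the end, add FOLLOW(L) = { $, ), *, -, ; }.
Union: FOLLOW(L) = { $, ), *, -, ; }.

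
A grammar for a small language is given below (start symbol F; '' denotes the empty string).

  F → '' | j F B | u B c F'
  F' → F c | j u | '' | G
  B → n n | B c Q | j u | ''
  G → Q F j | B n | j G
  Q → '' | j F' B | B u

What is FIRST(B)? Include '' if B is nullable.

{ c, j, n, '' }

B → n n contributes {n}.
From B → B c Q: B nullable, take FIRST(B) ∪ {c} = { c, j, n }.
B → j u contributes {j}.
B → '' contributes ''.
Union: FIRST(B) = { c, j, n, '' }.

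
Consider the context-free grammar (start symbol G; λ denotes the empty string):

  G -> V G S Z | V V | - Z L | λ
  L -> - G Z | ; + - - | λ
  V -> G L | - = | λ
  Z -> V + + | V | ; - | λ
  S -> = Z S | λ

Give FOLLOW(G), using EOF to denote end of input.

{ EOF, +, -, ;, = }

G is the start symbol, so EOF ∈ FOLLOW(G).
In G -> V G S Z: add FIRST(S Z)\{λ} = { +, -, ;, = }.
  Since S Z is nullable, also add FOLLOW(G) = { EOF, +, -, ;, = }.
In L -> - G Z: add FIRST(Z)\{λ} = { +, -, ;, = }.
  Since Z is nullable, also add FOLLOW(L) = { EOF, +, -, ;, = }.
In V -> G L: add FIRST(L)\{λ} = { -, ; }.
  Since L is nullable, also add FOLLOW(V) = { EOF, +, -, ;, = }.
Union: FOLLOW(G) = { EOF, +, -, ;, = }.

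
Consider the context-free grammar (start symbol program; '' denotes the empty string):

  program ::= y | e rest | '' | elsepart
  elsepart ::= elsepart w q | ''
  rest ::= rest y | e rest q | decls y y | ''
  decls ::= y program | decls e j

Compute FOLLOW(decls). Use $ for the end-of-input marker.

In rest ::= decls y y: add FIRST(y y) = { y }.
In decls ::= decls e j: add FIRST(e j) = { e }.
Union: FOLLOW(decls) = { e, y }.

{ e, y }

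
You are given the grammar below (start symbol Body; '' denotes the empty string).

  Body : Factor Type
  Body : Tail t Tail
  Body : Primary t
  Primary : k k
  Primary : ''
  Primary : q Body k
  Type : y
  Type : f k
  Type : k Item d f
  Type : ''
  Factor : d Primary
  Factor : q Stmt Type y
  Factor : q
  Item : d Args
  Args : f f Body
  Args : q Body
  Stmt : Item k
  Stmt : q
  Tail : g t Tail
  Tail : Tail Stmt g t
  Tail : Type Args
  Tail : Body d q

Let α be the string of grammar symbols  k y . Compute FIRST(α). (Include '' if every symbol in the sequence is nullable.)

{ k }

k is a terminal; add {k} and stop.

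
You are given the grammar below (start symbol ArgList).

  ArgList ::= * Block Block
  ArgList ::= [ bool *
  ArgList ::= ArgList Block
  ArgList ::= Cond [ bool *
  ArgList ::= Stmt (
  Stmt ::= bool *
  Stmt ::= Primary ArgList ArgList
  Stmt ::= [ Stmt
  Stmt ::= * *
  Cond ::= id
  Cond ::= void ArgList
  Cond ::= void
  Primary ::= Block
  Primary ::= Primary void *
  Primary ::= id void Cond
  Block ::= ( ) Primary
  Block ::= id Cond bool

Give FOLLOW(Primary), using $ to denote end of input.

{ $, (, *, [, bool, id, void }

In Stmt ::= Primary ArgList ArgList: add FIRST(ArgList ArgList) = { (, *, [, bool, id, void }.
In Primary ::= Primary void *: add FIRST(void *) = { void }.
In Block ::= ( ) Primary: Primary is at the end, add FOLLOW(Block) = { $, (, *, [, bool, id, void }.
Union: FOLLOW(Primary) = { $, (, *, [, bool, id, void }.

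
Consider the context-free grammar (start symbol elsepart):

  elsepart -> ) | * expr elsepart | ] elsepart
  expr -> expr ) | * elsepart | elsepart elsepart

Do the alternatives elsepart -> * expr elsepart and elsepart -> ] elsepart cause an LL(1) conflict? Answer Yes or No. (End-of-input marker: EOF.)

No

FIRST(* expr elsepart) = { * } and FIRST(] elsepart) = { ] }.
The FIRST sets are disjoint and neither alternative is nullable — no conflict.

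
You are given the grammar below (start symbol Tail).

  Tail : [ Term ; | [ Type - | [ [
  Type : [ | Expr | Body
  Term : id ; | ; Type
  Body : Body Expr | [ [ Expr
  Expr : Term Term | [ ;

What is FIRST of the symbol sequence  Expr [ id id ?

{ ;, [, id }

Add FIRST(Expr) = { ;, [, id }; Expr is not nullable, stop.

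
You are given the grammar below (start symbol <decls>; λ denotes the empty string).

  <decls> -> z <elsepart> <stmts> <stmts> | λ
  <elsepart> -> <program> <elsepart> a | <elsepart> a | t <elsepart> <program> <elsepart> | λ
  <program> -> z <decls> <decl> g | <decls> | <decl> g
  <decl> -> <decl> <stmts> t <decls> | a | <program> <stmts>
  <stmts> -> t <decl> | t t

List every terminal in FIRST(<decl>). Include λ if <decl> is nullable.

From <decl> -> <decl> <stmts> t <decls>: add FIRST(<decl>) = { a, t, z }.
<decl> -> a contributes {a}.
From <decl> -> <program> <stmts>: <program> nullable, take FIRST(<program>) ∪ FIRST(<stmts>) = { a, t, z }.
Union: FIRST(<decl>) = { a, t, z }.

{ a, t, z }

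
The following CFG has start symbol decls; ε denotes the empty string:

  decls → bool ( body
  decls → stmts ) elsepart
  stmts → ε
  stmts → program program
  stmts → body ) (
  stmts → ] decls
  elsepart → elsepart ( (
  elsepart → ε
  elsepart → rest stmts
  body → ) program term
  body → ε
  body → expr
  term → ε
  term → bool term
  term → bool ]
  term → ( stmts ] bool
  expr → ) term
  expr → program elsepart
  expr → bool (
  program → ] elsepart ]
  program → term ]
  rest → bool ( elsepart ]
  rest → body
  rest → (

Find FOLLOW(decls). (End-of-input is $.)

decls is the start symbol, so $ ∈ FOLLOW(decls).
In stmts → ] decls: decls is at the end, add FOLLOW(stmts) = { $, (, ), ], bool }.
Union: FOLLOW(decls) = { $, (, ), ], bool }.

{ $, (, ), ], bool }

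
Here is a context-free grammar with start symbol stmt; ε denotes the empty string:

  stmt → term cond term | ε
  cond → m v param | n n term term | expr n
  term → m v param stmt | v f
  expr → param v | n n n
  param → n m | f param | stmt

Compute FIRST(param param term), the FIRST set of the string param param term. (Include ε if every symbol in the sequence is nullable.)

Add FIRST(param)\{ε} = { f, m, n, v }; param is nullable, continue.
Add FIRST(param)\{ε} = { f, m, n, v }; param is nullable, continue.
Add FIRST(term) = { m, v }; term is not nullable, stop.

{ f, m, n, v }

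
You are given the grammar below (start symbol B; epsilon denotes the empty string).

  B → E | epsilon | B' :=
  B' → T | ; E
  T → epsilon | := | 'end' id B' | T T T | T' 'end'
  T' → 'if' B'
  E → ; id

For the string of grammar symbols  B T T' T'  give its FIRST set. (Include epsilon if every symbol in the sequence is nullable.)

Add FIRST(B)\{epsilon} = { 'end', 'if', :=, ; }; B is nullable, continue.
Add FIRST(T)\{epsilon} = { 'end', 'if', := }; T is nullable, continue.
Add FIRST(T') = { 'if' }; T' is not nullable, stop.

{ 'end', 'if', :=, ; }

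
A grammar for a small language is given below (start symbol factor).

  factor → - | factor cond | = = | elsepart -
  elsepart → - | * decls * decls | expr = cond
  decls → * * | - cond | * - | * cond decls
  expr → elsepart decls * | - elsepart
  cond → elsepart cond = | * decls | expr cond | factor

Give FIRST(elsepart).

{ *, - }

elsepart → - contributes {-}.
elsepart → * decls * decls contributes {*}.
From elsepart → expr = cond: add FIRST(expr) = { *, - }.
Union: FIRST(elsepart) = { *, - }.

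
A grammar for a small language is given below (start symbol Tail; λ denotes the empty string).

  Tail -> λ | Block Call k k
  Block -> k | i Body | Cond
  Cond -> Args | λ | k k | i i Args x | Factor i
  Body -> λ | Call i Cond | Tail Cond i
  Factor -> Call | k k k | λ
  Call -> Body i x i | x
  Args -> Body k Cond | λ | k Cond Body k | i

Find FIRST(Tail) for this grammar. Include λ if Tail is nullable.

Tail -> λ contributes λ.
From Tail -> Block Call k k: Block nullable, take FIRST(Block) ∪ FIRST(Call) = { i, k, x }.
Union: FIRST(Tail) = { i, k, x, λ }.

{ i, k, x, λ }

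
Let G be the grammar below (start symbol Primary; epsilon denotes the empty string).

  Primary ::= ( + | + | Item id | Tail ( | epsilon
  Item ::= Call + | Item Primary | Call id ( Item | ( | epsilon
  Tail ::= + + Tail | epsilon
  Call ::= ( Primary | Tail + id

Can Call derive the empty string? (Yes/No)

Nullable nonterminals: Item, Primary, Tail.
No production of Call has an RHS whose symbols are all nullable, so Call is not nullable.

No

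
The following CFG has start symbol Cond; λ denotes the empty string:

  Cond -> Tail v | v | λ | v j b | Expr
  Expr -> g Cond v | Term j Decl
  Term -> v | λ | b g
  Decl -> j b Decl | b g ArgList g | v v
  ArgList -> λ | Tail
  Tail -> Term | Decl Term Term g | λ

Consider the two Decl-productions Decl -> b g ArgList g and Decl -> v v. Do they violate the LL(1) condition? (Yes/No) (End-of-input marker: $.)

No

FIRST(b g ArgList g) = { b } and FIRST(v v) = { v }.
The FIRST sets are disjoint and neither alternative is nullable — no conflict.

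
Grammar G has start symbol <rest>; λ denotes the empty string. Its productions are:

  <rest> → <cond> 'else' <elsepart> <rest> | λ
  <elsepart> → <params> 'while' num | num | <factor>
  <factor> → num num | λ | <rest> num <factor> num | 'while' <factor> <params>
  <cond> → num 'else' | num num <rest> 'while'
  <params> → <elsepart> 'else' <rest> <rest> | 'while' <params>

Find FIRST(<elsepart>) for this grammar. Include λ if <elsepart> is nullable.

From <elsepart> → <params> 'while' num: add FIRST(<params>) = { 'else', 'while', num }.
<elsepart> → num contributes {num}.
From <elsepart> → <factor>: add FIRST(<factor>) = { 'while', num, λ } (including λ since <factor> is nullable).
Union: FIRST(<elsepart>) = { 'else', 'while', num, λ }.

{ 'else', 'while', num, λ }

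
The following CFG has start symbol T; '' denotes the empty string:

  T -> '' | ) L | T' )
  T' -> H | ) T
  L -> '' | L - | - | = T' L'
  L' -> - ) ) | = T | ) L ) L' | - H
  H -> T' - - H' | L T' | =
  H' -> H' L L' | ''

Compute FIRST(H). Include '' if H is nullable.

From H -> T' - - H': add FIRST(T') = { ), -, = }.
From H -> L T': L nullable, take FIRST(L) ∪ FIRST(T') = { ), -, = }.
H -> = contributes {=}.
Union: FIRST(H) = { ), -, = }.

{ ), -, = }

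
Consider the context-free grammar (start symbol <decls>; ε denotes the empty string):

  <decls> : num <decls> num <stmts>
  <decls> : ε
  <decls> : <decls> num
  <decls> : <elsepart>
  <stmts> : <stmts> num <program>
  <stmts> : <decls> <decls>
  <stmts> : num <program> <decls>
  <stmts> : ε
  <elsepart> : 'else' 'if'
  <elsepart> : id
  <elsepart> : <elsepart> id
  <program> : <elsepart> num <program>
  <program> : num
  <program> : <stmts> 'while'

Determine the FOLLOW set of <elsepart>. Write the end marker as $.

In <decls> : <elsepart>: <elsepart> is at the end, add FOLLOW(<decls>) = { $, 'else', 'while', id, num }.
In <elsepart> : <elsepart> id: add FIRST(id) = { id }.
In <program> : <elsepart> num <program>: add FIRST(num <program>) = { num }.
Union: FOLLOW(<elsepart>) = { $, 'else', 'while', id, num }.

{ $, 'else', 'while', id, num }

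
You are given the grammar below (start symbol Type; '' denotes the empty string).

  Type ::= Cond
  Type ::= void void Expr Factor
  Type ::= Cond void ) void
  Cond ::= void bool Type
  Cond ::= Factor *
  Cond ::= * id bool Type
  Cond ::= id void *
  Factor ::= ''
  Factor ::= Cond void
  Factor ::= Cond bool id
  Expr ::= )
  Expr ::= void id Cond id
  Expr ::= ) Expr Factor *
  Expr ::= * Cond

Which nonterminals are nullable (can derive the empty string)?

Directly nullable (have an ''-production): Factor.
No other nonterminal has a production whose RHS symbols are all nullable.

{ Factor }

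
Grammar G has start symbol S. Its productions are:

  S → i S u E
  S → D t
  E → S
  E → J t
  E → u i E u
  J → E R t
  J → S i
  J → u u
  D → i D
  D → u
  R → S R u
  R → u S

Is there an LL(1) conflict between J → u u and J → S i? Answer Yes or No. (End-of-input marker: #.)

Yes

FIRST(u u) = { u } and FIRST(S i) = { i, u }.
Both contain u, so the two alternatives are not disjoint — LL(1) conflict.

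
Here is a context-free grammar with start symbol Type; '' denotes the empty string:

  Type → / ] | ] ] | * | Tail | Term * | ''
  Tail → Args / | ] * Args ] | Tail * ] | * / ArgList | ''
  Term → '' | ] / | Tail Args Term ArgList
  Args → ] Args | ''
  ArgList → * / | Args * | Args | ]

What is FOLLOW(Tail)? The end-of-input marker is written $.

In Type → Tail: Tail is at the end, add FOLLOW(Type) = { $ }.
In Tail → Tail * ]: add FIRST(* ]) = { * }.
In Term → Tail Args Term ArgList: add FIRST(Args Term ArgList)\{''} = { *, /, ] }.
  Since Args Term ArgList is nullable, also add FOLLOW(Term) = { *, ] }.
Union: FOLLOW(Tail) = { $, *, /, ] }.

{ $, *, /, ] }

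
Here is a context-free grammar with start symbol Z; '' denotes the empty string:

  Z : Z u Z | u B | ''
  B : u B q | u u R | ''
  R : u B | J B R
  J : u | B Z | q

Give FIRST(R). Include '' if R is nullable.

{ q, u }

R : u B contributes {u}.
From R : J B R: J, B nullable, take FIRST(J) ∪ FIRST(B) ∪ FIRST(R) = { q, u }.
Union: FIRST(R) = { q, u }.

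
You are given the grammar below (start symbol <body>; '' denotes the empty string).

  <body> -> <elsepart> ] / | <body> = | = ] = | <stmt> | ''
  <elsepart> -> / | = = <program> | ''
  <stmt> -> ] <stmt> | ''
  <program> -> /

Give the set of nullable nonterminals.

Directly nullable (have an ''-production): <body>, <elsepart>, <stmt>.
No other nonterminal has a production whose RHS symbols are all nullable.

{ <body>, <elsepart>, <stmt> }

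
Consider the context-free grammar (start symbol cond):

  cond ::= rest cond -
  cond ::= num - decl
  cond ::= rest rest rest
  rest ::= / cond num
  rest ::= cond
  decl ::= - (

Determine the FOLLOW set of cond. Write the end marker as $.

cond is the start symbol, so $ ∈ FOLLOW(cond).
In cond ::= rest cond -: add FIRST(-) = { - }.
In rest ::= / cond num: add FIRST(num) = { num }.
In rest ::= cond: cond is at the end, add FOLLOW(rest) = { $, -, /, num }.
Union: FOLLOW(cond) = { $, -, /, num }.

{ $, -, /, num }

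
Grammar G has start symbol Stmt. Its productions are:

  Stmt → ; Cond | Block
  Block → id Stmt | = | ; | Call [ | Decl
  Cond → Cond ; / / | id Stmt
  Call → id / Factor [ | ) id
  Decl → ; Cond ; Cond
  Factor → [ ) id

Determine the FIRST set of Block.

{ ), ;, =, id }

Block → id Stmt contributes {id}.
Block → = contributes {=}.
Block → ; contributes {;}.
From Block → Call [: add FIRST(Call) = { ), id }.
From Block → Decl: add FIRST(Decl) = { ; }.
Union: FIRST(Block) = { ), ;, =, id }.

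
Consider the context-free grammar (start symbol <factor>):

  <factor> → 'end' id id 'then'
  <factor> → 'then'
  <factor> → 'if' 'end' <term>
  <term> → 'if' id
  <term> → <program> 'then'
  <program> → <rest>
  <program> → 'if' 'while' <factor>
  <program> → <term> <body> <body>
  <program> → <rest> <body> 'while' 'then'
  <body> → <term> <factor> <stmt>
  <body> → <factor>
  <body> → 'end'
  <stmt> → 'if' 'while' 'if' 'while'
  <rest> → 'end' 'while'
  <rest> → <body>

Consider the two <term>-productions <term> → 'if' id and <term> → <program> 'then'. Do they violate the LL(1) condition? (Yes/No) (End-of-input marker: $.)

Yes

FIRST('if' id) = { 'if' } and FIRST(<program> 'then') = { 'end', 'if', 'then' }.
Both contain 'if', so the two alternatives are not disjoint — LL(1) conflict.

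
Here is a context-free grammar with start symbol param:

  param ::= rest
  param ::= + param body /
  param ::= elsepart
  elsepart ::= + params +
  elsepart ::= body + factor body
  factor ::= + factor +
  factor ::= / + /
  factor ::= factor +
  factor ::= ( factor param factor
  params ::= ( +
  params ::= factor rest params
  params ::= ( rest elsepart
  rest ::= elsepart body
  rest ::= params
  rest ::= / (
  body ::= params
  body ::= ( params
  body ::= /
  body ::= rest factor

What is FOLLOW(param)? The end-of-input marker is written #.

param is the start symbol, so # ∈ FOLLOW(param).
In param ::= + param body /: add FIRST(body /) = { (, +, / }.
In factor ::= ( factor param factor: add FIRST(factor) = { (, +, / }.
Union: FOLLOW(param) = { #, (, +, / }.

{ #, (, +, / }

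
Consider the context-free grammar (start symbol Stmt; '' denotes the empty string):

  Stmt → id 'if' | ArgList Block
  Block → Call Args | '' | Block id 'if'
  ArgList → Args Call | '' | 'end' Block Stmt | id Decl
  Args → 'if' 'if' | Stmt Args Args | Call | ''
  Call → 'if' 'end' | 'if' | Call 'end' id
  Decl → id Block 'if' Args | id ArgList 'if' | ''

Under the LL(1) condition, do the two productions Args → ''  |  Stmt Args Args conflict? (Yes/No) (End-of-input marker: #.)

FIRST('') = { '' } and FIRST(Stmt Args Args) = { 'end', 'if', id, '' }.
Both alternatives are nullable, violating the LL(1) condition.

Yes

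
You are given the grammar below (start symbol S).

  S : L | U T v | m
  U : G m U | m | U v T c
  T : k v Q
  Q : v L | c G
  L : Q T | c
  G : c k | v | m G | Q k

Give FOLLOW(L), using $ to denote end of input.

{ $, c, k, v }

In S : L: L is at the end, add FOLLOW(S) = { $ }.
In Q : v L: L is at the end, add FOLLOW(Q) = { $, c, k, v }.
Union: FOLLOW(L) = { $, c, k, v }.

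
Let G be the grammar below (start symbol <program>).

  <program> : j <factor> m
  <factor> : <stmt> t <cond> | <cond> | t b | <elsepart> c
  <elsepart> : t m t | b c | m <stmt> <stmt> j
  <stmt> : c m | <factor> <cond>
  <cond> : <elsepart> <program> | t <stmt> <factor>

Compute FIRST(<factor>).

{ b, c, m, t }

From <factor> : <stmt> t <cond>: add FIRST(<stmt>) = { b, c, m, t }.
From <factor> : <cond>: add FIRST(<cond>) = { b, m, t }.
<factor> : t b contributes {t}.
From <factor> : <elsepart> c: add FIRST(<elsepart>) = { b, m, t }.
Union: FIRST(<factor>) = { b, c, m, t }.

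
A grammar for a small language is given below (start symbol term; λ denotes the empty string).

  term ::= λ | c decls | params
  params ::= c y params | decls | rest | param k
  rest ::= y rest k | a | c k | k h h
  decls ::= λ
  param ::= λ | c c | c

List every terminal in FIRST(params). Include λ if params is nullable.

{ a, c, k, y, λ }

params ::= c y params contributes {c}.
From params ::= decls: add FIRST(decls) = { λ } (including λ since decls is nullable).
From params ::= rest: add FIRST(rest) = { a, c, k, y }.
From params ::= param k: param nullable, take FIRST(param) ∪ {k} = { c, k }.
Union: FIRST(params) = { a, c, k, y, λ }.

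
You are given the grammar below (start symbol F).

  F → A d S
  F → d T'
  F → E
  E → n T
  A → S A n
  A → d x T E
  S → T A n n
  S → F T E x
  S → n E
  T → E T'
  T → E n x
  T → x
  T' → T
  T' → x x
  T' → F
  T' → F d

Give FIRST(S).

{ d, n, x }

From S → T A n n: add FIRST(T) = { n, x }.
From S → F T E x: add FIRST(F) = { d, n, x }.
S → n E contributes {n}.
Union: FIRST(S) = { d, n, x }.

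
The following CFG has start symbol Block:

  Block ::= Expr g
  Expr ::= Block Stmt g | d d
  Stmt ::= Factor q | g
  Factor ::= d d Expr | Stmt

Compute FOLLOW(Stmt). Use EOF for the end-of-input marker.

In Expr ::= Block Stmt g: add FIRST(g) = { g }.
In Factor ::= Stmt: Stmt is at the end, add FOLLOW(Factor) = { q }.
Union: FOLLOW(Stmt) = { g, q }.

{ g, q }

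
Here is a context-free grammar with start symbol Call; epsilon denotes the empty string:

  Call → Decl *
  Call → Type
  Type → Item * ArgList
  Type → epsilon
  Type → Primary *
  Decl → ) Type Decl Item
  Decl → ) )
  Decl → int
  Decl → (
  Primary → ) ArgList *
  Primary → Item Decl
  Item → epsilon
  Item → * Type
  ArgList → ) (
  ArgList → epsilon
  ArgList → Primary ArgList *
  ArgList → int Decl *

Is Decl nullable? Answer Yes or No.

No

Nullable nonterminals: ArgList, Call, Item, Type.
No production of Decl has an RHS whose symbols are all nullable, so Decl is not nullable.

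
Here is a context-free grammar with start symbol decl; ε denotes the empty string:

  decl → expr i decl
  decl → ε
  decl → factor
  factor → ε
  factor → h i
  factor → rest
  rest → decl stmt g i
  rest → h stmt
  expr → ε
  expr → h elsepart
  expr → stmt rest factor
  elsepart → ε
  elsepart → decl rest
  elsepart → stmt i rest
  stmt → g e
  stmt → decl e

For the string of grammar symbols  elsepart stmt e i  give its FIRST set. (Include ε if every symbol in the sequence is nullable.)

{ e, g, h, i }

Add FIRST(elsepart)\{ε} = { e, g, h, i }; elsepart is nullable, continue.
Add FIRST(stmt) = { e, g, h, i }; stmt is not nullable, stop.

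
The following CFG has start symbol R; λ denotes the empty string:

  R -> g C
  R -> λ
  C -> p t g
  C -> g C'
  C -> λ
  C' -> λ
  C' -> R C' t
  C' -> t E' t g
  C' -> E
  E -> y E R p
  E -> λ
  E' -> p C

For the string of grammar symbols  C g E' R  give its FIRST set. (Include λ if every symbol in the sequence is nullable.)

{ g, p }

Add FIRST(C)\{λ} = { g, p }; C is nullable, continue.
g is a terminal; add {g} and stop.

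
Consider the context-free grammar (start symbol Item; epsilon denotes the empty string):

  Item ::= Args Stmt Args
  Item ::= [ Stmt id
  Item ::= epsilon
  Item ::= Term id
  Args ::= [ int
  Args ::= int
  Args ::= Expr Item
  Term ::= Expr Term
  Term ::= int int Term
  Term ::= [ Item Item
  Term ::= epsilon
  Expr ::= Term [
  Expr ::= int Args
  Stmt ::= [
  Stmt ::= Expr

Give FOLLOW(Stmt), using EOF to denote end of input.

In Item ::= Args Stmt Args: add FIRST(Args) = { [, int }.
In Item ::= [ Stmt id: add FIRST(id) = { id }.
Union: FOLLOW(Stmt) = { [, id, int }.

{ [, id, int }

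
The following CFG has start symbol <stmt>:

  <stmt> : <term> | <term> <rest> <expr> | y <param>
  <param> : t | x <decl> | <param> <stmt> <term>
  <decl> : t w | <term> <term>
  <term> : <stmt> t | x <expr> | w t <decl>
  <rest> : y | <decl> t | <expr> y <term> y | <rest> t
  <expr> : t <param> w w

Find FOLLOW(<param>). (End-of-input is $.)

In <stmt> : y <param>: <param> is at the end, add FOLLOW(<stmt>) = { $, t, w, x, y }.
In <param> : <param> <stmt> <term>: add FIRST(<stmt> <term>) = { w, x, y }.
In <expr> : t <param> w w: add FIRST(w w) = { w }.
Union: FOLLOW(<param>) = { $, t, w, x, y }.

{ $, t, w, x, y }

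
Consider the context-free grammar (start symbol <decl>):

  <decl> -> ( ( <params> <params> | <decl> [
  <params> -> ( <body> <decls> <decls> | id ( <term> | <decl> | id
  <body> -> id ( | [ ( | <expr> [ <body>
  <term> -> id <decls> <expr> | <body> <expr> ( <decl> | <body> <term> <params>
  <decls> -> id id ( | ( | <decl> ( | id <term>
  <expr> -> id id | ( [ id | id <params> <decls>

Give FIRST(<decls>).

{ (, id }

<decls> -> id id ( contributes {id}.
<decls> -> ( contributes {(}.
From <decls> -> <decl> (: add FIRST(<decl>) = { ( }.
<decls> -> id <term> contributes {id}.
Union: FIRST(<decls>) = { (, id }.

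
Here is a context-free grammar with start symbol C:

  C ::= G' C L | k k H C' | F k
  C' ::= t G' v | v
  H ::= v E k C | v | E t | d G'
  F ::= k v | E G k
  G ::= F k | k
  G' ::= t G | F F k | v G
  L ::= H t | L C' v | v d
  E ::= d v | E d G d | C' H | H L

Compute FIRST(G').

G' ::= t G contributes {t}.
From G' ::= F F k: add FIRST(F) = { d, k, t, v }.
G' ::= v G contributes {v}.
Union: FIRST(G') = { d, k, t, v }.

{ d, k, t, v }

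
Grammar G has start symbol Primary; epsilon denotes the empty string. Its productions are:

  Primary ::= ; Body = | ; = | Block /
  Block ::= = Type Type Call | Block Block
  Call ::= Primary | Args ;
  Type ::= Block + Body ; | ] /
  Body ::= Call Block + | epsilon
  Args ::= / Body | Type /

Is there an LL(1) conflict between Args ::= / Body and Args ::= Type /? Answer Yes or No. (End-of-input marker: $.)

FIRST(/ Body) = { / } and FIRST(Type /) = { =, ] }.
The FIRST sets are disjoint and neither alternative is nullable — no conflict.

No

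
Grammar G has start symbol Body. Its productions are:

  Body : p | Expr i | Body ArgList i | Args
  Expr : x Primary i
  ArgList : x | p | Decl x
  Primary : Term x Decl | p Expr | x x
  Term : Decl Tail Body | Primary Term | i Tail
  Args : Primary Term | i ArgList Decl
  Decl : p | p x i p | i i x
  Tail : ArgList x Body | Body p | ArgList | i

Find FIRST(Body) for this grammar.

{ i, p, x }

Body : p contributes {p}.
From Body : Expr i: add FIRST(Expr) = { x }.
From Body : Body ArgList i: add FIRST(Body) = { i, p, x }.
From Body : Args: add FIRST(Args) = { i, p, x }.
Union: FIRST(Body) = { i, p, x }.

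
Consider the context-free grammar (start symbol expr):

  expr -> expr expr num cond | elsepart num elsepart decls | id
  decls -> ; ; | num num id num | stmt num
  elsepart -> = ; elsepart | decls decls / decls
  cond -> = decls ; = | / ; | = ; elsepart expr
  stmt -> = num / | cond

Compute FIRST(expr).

From expr -> expr expr num cond: add FIRST(expr) = { /, ;, =, id, num }.
From expr -> elsepart num elsepart decls: add FIRST(elsepart) = { /, ;, =, num }.
expr -> id contributes {id}.
Union: FIRST(expr) = { /, ;, =, id, num }.

{ /, ;, =, id, num }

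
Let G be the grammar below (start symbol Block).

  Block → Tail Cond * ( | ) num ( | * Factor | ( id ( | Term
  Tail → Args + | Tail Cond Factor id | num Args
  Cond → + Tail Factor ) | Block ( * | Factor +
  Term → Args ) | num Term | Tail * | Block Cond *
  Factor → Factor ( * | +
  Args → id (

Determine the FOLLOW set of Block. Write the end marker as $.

Block is the start symbol, so $ ∈ FOLLOW(Block).
In Cond → Block ( *: add FIRST(( *) = { ( }.
In Term → Block Cond *: add FIRST(Cond *) = { (, ), *, +, id, num }.
Union: FOLLOW(Block) = { $, (, ), *, +, id, num }.

{ $, (, ), *, +, id, num }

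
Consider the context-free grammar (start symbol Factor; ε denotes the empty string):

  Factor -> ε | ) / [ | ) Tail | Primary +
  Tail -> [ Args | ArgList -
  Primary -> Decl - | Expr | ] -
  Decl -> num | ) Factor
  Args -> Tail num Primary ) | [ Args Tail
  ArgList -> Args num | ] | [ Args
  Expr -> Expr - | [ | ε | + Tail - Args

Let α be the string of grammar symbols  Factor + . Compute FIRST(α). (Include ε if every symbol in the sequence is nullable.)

Add FIRST(Factor)\{ε} = { ), +, -, [, ], num }; Factor is nullable, continue.
+ is a terminal; add {+} and stop.

{ ), +, -, [, ], num }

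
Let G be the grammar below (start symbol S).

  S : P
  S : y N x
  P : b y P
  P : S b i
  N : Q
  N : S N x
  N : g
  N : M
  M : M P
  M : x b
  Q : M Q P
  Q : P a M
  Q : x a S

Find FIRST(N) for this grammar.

{ b, g, x, y }

From N : Q: add FIRST(Q) = { b, x, y }.
From N : S N x: add FIRST(S) = { b, y }.
N : g contributes {g}.
From N : M: add FIRST(M) = { x }.
Union: FIRST(N) = { b, g, x, y }.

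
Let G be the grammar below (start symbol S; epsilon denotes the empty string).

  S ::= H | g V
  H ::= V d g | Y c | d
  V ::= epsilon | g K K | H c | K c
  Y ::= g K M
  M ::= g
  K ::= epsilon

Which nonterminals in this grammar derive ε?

{ K, V }

Directly nullable (have an epsilon-production): V, K.
No other nonterminal has a production whose RHS symbols are all nullable.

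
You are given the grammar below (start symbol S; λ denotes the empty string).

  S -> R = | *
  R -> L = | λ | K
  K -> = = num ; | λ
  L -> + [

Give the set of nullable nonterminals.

Directly nullable (have an λ-production): R, K.
No other nonterminal has a production whose RHS symbols are all nullable.

{ K, R }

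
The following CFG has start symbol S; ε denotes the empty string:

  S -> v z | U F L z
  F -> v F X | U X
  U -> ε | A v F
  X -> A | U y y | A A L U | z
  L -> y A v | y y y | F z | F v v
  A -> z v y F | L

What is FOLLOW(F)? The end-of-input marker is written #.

{ v, y, z }

In S -> U F L z: add FIRST(L z) = { v, y, z }.
In F -> v F X: add FIRST(X) = { v, y, z }.
In U -> A v F: F is at the end, add FOLLOW(U) = { v, y, z }.
In L -> F z: add FIRST(z) = { z }.
In L -> F v v: add FIRST(v v) = { v }.
In A -> z v y F: F is at the end, add FOLLOW(A) = { v, y, z }.
Union: FOLLOW(F) = { v, y, z }.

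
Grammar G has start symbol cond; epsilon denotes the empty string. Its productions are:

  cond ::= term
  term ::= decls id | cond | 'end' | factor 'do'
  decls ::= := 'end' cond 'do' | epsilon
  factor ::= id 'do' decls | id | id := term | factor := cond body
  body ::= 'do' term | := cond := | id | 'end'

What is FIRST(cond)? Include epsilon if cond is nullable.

{ 'end', :=, id }

From cond ::= term: add FIRST(term) = { 'end', :=, id }.
Union: FIRST(cond) = { 'end', :=, id }.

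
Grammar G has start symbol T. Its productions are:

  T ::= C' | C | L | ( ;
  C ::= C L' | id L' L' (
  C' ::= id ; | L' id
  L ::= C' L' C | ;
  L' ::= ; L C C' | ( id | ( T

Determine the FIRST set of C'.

C' ::= id ; contributes {id}.
From C' ::= L' id: add FIRST(L') = { (, ; }.
Union: FIRST(C') = { (, ;, id }.

{ (, ;, id }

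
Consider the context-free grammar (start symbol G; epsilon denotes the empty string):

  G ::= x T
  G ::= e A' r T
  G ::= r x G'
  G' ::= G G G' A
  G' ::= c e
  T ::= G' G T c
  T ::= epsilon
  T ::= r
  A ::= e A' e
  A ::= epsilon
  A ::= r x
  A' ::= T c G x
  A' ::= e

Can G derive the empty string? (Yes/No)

Nullable nonterminals: A, T.
No production of G has an RHS whose symbols are all nullable, so G is not nullable.

No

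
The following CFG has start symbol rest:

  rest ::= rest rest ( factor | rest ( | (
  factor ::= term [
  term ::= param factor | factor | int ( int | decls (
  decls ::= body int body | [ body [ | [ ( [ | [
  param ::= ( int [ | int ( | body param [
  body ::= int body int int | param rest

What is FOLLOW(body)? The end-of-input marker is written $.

{ (, [, int }

In decls ::= body int body: add FIRST(int body) = { int }.
In decls ::= body int body: body is at the end, add FOLLOW(decls) = { ( }.
In decls ::= [ body [: add FIRST([) = { [ }.
In param ::= body param [: add FIRST(param [) = { (, int }.
In body ::= int body int int: add FIRST(int int) = { int }.
Union: FOLLOW(body) = { (, [, int }.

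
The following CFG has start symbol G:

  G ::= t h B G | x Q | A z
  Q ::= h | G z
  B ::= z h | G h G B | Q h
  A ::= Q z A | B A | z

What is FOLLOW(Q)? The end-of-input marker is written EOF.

In G ::= x Q: Q is at the end, add FOLLOW(G) = { EOF, h, t, x, z }.
In B ::= Q h: add FIRST(h) = { h }.
In A ::= Q z A: add FIRST(z A) = { z }.
Union: FOLLOW(Q) = { EOF, h, t, x, z }.

{ EOF, h, t, x, z }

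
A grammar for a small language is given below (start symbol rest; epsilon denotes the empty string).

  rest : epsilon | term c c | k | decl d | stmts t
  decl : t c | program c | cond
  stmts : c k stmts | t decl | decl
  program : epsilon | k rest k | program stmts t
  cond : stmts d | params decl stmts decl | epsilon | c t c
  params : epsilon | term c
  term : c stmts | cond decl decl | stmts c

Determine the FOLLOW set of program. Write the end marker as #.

In decl : program c: add FIRST(c) = { c }.
In program : program stmts t: add FIRST(stmts t) = { c, d, k, t }.
Union: FOLLOW(program) = { c, d, k, t }.

{ c, d, k, t }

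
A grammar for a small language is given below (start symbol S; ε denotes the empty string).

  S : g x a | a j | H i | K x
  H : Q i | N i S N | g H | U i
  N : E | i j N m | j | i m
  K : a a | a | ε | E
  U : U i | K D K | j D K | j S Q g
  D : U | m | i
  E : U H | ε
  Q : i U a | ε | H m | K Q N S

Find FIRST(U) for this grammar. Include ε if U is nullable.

From U : U i: add FIRST(U) = { a, i, j, m }.
From U : K D K: K nullable, take FIRST(K) ∪ FIRST(D) = { a, i, j, m }.
U : j D K contributes {j}.
U : j S Q g contributes {j}.
Union: FIRST(U) = { a, i, j, m }.

{ a, i, j, m }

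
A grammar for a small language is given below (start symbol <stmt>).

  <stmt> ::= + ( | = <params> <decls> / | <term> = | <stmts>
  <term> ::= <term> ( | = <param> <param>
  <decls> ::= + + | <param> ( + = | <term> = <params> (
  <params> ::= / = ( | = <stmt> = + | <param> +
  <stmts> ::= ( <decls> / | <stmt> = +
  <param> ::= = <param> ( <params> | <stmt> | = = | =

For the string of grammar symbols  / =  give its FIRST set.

/ is a terminal; add {/} and stop.

{ / }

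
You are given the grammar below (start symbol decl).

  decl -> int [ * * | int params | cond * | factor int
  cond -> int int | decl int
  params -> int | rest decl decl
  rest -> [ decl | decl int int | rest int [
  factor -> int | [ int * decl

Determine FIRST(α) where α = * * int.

* is a terminal; add {*} and stop.

{ * }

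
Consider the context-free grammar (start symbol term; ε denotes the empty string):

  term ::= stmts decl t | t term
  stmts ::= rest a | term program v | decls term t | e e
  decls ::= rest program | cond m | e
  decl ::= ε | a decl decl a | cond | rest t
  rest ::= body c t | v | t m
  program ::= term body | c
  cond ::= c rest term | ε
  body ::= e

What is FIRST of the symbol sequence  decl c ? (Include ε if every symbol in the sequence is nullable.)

{ a, c, e, t, v }

Add FIRST(decl)\{ε} = { a, c, e, t, v }; decl is nullable, continue.
c is a terminal; add {c} and stop.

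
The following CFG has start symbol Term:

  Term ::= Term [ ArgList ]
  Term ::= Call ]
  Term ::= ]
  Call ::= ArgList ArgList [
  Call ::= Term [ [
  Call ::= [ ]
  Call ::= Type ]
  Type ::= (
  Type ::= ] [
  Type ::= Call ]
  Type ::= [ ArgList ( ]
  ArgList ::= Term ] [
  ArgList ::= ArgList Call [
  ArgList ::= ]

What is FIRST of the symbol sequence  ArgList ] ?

Add FIRST(ArgList) = { (, [, ] }; ArgList is not nullable, stop.

{ (, [, ] }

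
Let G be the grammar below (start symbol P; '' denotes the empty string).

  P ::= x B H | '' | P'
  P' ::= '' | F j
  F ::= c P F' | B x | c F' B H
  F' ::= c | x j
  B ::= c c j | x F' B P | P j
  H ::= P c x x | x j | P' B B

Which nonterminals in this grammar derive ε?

Directly nullable (have an ''-production): P, P'.
No other nonterminal has a production whose RHS symbols are all nullable.

{ P, P' }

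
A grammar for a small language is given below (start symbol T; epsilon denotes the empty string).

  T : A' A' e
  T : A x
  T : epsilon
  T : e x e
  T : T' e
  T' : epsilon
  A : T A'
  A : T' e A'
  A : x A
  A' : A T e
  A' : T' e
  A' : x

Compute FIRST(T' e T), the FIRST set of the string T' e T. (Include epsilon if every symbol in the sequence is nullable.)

Add FIRST(T')\{epsilon} = {  }; T' is nullable, continue.
e is a terminal; add {e} and stop.

{ e }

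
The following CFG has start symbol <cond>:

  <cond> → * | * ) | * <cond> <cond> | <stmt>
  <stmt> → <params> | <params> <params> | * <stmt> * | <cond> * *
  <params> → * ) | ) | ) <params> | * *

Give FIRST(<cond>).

{ ), * }

<cond> → * contributes {*}.
<cond> → * ) contributes {*}.
<cond> → * <cond> <cond> contributes {*}.
From <cond> → <stmt>: add FIRST(<stmt>) = { ), * }.
Union: FIRST(<cond>) = { ), * }.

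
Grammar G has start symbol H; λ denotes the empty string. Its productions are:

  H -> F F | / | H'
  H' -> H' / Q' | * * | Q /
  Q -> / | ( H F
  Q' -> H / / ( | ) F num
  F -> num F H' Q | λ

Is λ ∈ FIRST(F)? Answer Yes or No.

Yes

F has an λ-production, so F ⇒ λ.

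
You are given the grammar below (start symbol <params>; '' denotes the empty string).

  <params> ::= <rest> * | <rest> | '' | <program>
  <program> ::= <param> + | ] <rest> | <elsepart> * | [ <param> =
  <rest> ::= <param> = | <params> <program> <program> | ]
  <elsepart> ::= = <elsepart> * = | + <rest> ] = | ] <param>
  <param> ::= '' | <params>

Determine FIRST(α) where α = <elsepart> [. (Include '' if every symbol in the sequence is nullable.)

Add FIRST(<elsepart>) = { +, =, ] }; <elsepart> is not nullable, stop.

{ +, =, ] }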